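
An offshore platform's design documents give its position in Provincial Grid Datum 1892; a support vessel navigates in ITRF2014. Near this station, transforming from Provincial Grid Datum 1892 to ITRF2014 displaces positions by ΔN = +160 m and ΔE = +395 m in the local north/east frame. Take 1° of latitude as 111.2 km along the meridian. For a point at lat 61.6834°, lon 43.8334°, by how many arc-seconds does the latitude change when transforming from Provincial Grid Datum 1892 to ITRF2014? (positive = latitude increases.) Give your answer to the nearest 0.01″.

Δφ = 5.18″

1° of latitude = 111.2 km, so Δφ = 160.0 / 111200 = 0.0014388° = 5.180″.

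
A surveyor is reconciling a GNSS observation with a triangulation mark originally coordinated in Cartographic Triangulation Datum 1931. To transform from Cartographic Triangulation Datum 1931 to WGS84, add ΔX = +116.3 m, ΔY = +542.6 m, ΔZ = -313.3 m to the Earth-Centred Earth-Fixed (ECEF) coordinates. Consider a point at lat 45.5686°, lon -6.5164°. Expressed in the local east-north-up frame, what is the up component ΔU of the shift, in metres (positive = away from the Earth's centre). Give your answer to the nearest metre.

ΔU = -186 m

At φ = 45.5686°, λ = -6.5164°: sin φ = 0.714089, cos φ = 0.700055, sin λ = -0.113488, cos λ = 0.993539.
ΔU = cos φ cos λ·ΔX + cos φ sin λ·ΔY + sin φ·ΔZ = (0.700055)(0.993539)(116.3) + (0.700055)(-0.113488)(542.6) + (0.714089)(-313.3) = -185.94 m.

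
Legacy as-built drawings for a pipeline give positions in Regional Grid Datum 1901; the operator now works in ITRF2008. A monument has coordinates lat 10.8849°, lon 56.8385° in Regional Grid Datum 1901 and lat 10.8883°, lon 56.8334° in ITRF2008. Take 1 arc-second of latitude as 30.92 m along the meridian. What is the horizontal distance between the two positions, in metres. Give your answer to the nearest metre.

674 m

Δφ = 10.8883° − 10.8849° = +0.0034°; Δλ = 56.8334° − 56.8385° = -0.0051°.
1° of latitude = 3600 × 30.92 = 111312 m.
ΔN = Δφ × 111312 = 378.5 m; ΔE = Δλ × 111312 × cos(10.8849°) = -0.0051 × 111312 × 0.982009 = -557.5 m.
Distance = √(ΔE² + ΔN²) = √((-557.5)² + 378.5²) = 673.8 m.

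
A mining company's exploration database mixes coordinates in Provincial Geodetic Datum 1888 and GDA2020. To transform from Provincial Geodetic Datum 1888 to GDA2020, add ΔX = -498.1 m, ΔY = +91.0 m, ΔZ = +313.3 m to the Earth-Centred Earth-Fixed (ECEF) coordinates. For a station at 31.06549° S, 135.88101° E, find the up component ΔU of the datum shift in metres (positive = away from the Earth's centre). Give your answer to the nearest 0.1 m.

ΔU = 198.9 m

At φ = -31.06549°, λ = 135.88101°: sin φ = -0.516017, cos φ = 0.856578, sin λ = 0.696151, cos λ = -0.717896.
ΔU = cos φ cos λ·ΔX + cos φ sin λ·ΔY + sin φ·ΔZ = (0.856578)(-0.717896)(-498.1) + (0.856578)(0.696151)(91.0) + (-0.516017)(313.3) = 198.89 m.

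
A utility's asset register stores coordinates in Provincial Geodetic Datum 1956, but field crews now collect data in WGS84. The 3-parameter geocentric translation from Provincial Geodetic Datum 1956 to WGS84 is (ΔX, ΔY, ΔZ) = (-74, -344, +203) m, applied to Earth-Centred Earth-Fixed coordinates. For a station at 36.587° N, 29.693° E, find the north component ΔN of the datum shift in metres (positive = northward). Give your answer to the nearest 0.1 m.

ΔN = 302.9 m

The local north axis is (−sin φ cos λ, −sin φ sin λ, cos φ), giving ΔN = 38.316 + 101.566 + 162.999 = 302.88 m.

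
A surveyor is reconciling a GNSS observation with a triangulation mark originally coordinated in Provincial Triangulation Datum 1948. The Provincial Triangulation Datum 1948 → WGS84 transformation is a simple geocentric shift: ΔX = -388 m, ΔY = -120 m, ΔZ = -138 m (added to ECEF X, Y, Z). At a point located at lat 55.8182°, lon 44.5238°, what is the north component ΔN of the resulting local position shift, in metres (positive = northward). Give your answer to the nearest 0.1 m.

ΔN = 220.9 m

The local north axis is (−sin φ cos λ, −sin φ sin λ, cos φ), giving ΔN = 228.843 + 69.609 − 77.531 = 220.92 m.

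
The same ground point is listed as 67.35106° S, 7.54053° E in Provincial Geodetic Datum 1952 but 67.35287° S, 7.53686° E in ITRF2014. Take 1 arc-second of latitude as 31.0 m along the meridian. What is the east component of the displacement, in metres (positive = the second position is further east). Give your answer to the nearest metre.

Δφ = -67.35287° − -67.35106° = -0.00181°; Δλ = 7.53686° − 7.54053° = -0.00367°.
1° of latitude = 3600 × 31.00 = 111600 m.
ΔN = Δφ × 111600 = -202.0 m; ΔE = Δλ × 111600 × cos(-67.35106°) = -0.00367 × 111600 × 0.385084 = -157.7 m.

ΔE = -158 m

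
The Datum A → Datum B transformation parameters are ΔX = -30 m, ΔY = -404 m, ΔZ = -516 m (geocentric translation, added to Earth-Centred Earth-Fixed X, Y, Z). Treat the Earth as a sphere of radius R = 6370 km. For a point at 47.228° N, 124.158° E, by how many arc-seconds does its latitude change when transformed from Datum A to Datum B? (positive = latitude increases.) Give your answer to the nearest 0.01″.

Δφ = -3.80″

sin φ = 0.734062, cos φ = 0.679083, sin λ = 0.827492, cos λ = -0.561477.
North component: ΔN = −sin φ cos λ·ΔX − sin φ sin λ·ΔY + cos φ·ΔZ = −(0.734062)(-0.561477)(-30) − (0.734062)(0.827492)(-404) + (0.679083)(-516) = -117.37 m.
1° of latitude spans πR/180 = 111177 m, so Δφ = -117.37 / 111177 × 3600 = -3.801″.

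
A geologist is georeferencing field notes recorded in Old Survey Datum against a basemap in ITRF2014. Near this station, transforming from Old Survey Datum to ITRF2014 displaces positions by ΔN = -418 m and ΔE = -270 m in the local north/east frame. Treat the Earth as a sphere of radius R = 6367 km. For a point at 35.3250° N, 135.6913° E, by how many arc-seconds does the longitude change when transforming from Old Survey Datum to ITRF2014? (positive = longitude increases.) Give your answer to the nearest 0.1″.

Δλ = -10.7″

At latitude 35.3250°, cos φ = 0.815885.
One radian of longitude at latitude φ spans R cos φ, so Δλ = ΔE / (R cos φ) = -270.0 / (6367000 × 0.815885) = -5.1976e-05 rad = -10.721″.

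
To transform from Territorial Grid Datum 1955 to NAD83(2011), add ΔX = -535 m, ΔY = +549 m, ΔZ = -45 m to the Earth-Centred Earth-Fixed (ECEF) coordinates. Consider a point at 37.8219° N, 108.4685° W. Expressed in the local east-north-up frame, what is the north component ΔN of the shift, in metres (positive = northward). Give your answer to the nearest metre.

At φ = 37.8219°, λ = -108.4685°: sin φ = 0.613209, cos φ = 0.789921, sin λ = -0.948498, cos λ = -0.316783.
ΔN = −sin φ cos λ·ΔX − sin φ sin λ·ΔY + cos φ·ΔZ = −(0.613209)(-0.316783)(-535) − (0.613209)(-0.948498)(549) + (0.789921)(-45) = 179.84 m.

ΔN = 180 m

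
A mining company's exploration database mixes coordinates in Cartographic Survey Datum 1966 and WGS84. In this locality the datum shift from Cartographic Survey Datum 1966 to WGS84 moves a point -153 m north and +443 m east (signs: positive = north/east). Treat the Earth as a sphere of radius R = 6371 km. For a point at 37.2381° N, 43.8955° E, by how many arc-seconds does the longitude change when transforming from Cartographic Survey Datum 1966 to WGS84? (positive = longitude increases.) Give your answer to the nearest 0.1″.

At latitude 37.2381°, cos φ = 0.796128.
One radian of longitude at latitude φ spans R cos φ, so Δλ = ΔE / (R cos φ) = 443.0 / (6371000 × 0.796128) = 8.7340e-05 rad = 18.015″.

Δλ = 18.0″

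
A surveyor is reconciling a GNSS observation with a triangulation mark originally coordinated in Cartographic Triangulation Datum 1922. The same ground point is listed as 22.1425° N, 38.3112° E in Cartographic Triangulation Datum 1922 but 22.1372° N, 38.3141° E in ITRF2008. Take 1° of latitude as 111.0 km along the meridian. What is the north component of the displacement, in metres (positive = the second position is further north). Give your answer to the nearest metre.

ΔN = -588 m

Δφ = 22.1372° − 22.1425° = -0.0053°; Δλ = 38.3141° − 38.3112° = +0.0029°.
ΔN = Δφ × 111000 = -588.3 m; ΔE = Δλ × 111000 × cos(22.1425°) = +0.0029 × 111000 × 0.926249 = 298.2 m.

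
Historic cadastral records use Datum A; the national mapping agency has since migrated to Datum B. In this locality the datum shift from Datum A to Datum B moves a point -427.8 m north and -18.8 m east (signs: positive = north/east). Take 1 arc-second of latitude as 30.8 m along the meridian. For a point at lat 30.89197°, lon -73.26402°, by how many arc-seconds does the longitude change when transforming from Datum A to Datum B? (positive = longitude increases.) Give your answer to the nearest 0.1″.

At latitude 30.89197°, cos φ = 0.858137.
1″ of longitude at this latitude = 30.80 × cos φ = 26.4306 m, so Δλ = -18.8 / 26.4306 = -0.711″.

Δλ = -0.7″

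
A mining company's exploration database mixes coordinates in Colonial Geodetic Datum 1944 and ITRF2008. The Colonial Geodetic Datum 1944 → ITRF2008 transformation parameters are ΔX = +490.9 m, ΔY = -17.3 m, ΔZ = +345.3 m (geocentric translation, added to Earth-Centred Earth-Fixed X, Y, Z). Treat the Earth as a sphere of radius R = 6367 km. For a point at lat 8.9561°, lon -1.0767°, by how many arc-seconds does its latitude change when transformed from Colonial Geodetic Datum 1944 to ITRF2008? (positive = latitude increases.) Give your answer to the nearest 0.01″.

Δφ = 8.57″

sin φ = 0.155678, cos φ = 0.987808, sin λ = -0.018791, cos λ = 0.999823.
North component: ΔN = −sin φ cos λ·ΔX − sin φ sin λ·ΔY + cos φ·ΔZ = −(0.155678)(0.999823)(490.9) − (0.155678)(-0.018791)(-17.3) + (0.987808)(345.3) = 264.63 m.
1° of latitude spans πR/180 = 111125 m, so Δφ = 264.63 / 111125 × 3600 = 8.573″.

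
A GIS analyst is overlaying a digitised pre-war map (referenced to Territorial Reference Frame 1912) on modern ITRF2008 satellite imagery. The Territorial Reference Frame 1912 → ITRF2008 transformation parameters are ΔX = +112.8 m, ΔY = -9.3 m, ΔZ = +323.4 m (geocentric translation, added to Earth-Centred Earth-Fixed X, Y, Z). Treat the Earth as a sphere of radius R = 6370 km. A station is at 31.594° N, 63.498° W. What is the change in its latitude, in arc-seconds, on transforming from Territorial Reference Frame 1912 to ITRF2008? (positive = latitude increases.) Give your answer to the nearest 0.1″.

Δφ = 7.9″

sin φ = 0.523897, cos φ = 0.851782, sin λ = -0.894919, cos λ = 0.446229.
North component: ΔN = −sin φ cos λ·ΔX − sin φ sin λ·ΔY + cos φ·ΔZ = −(0.523897)(0.446229)(112.8) − (0.523897)(-0.894919)(-9.3) + (0.851782)(323.4) = 244.74 m.
1° of latitude spans πR/180 = 111177 m, so Δφ = 244.74 / 111177 × 3600 = 7.925″.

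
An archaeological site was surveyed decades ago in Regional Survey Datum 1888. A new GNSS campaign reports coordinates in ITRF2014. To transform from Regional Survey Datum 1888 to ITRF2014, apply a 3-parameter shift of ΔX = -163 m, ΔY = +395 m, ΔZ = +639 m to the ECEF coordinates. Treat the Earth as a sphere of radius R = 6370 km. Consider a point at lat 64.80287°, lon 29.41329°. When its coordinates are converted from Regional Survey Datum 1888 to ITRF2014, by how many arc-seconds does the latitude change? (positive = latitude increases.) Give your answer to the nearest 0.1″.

Δφ = 7.3″

sin φ = 0.904848, cos φ = 0.425734, sin λ = 0.491106, cos λ = 0.871100.
North component: ΔN = −sin φ cos λ·ΔX − sin φ sin λ·ΔY + cos φ·ΔZ = −(0.904848)(0.871100)(-163) − (0.904848)(0.491106)(395) + (0.425734)(639) = 224.99 m.
1° of latitude spans πR/180 = 111177 m, so Δφ = 224.99 / 111177 × 3600 = 7.285″.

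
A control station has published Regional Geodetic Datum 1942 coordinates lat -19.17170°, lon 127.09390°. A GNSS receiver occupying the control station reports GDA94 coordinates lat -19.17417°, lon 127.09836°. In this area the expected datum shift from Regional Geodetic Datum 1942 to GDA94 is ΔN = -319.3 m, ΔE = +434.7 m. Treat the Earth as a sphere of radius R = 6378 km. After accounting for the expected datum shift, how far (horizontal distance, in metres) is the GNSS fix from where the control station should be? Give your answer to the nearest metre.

Observed coordinate differences: Δφ = -0.00247°, Δλ = +0.00446°.
Converting to metres (1° lat = 111317 m, cos φ = 0.944539): observed ΔN = -275.0 m, observed ΔE = 468.9 m.
Subtracting the expected shift leaves a residual of -275.0 − (-319.3) = 44.3 m north and 468.9 − (434.7) = 34.2 m east.
Residual distance = √(44.3² + 34.2²) = 56.0 m.

56 m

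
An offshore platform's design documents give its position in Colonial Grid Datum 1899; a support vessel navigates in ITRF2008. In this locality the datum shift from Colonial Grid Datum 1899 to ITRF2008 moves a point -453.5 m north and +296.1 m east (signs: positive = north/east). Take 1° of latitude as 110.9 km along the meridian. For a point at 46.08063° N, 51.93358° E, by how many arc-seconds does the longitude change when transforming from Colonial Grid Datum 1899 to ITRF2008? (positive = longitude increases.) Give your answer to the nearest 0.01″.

At latitude 46.08063°, cos φ = 0.693645.
1° of longitude at this latitude = 110.9 × cos φ = 76.93 km, so Δλ = 296.1 / 76925.3 = 0.0038492° = 13.857″.

Δλ = 13.86″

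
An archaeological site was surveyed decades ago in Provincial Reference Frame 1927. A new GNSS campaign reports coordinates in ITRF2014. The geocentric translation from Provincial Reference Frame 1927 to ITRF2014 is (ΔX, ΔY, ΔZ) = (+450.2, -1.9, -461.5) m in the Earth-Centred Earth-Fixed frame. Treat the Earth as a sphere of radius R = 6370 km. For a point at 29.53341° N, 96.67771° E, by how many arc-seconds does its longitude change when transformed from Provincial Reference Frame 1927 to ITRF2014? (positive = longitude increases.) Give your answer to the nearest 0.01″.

sin φ = 0.492931, cos φ = 0.870068, sin λ = 0.993216, cos λ = -0.116284.
East component: ΔE = −sin λ·ΔX + cos λ·ΔY = −(0.993216)(450.2) + (-0.116284)(-1.9) = -446.92 m.
1° of latitude spans πR/180 = 111177 m; at latitude φ, 1° of longitude spans that × cos φ = 96732.0 m, so Δλ = -446.92 / 96732.0 × 3600 = -16.633″.

Δλ = -16.63″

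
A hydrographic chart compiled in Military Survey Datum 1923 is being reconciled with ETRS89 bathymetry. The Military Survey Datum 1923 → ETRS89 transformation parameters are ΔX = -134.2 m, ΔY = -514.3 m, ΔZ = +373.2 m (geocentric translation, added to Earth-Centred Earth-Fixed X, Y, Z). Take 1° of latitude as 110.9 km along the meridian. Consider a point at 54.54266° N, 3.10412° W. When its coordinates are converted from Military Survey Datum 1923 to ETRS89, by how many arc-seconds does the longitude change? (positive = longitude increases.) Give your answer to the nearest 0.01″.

Δλ = -29.14″

sin φ = 0.814548, cos φ = 0.580097, sin λ = -0.054151, cos λ = 0.998533.
East component: ΔE = −sin λ·ΔX + cos λ·ΔY = −(-0.054151)(-134.2) + (0.998533)(-514.3) = -520.81 m.
1° of latitude spans 110900 m; at latitude φ, 1° of longitude spans that × cos φ = 64332.7 m, so Δλ = -520.81 / 64332.7 × 3600 = -29.144″.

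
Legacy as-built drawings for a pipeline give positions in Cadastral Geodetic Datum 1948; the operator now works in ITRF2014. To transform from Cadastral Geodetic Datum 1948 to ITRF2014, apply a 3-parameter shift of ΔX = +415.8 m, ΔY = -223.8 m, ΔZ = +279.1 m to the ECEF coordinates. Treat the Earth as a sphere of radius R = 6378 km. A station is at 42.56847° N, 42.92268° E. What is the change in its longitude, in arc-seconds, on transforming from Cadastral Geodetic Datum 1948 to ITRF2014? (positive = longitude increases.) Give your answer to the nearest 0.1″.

Δλ = -19.6″

sin φ = 0.676471, cos φ = 0.736469, sin λ = 0.681011, cos λ = 0.732273.
East component: ΔE = −sin λ·ΔX + cos λ·ΔY = −(0.681011)(415.8) + (0.732273)(-223.8) = -447.05 m.
1° of latitude spans πR/180 = 111317 m; at latitude φ, 1° of longitude spans that × cos φ = 81981.6 m, so Δλ = -447.05 / 81981.6 × 3600 = -19.631″.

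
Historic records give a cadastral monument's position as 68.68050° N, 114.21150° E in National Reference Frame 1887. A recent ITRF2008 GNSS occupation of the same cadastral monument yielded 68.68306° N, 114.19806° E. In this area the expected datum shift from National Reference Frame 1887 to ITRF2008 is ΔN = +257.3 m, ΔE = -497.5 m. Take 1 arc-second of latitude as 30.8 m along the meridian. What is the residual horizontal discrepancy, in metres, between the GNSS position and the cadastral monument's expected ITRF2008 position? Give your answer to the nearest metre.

Observed coordinate differences: Δφ = +0.00256°, Δλ = -0.01344°.
Converting to metres (1° lat = 110880 m, cos φ = 0.363568): observed ΔN = 283.9 m, observed ΔE = -541.8 m.
Subtracting the expected shift leaves a residual of 283.9 − (257.3) = 26.6 m north and -541.8 − (-497.5) = -44.3 m east.
Residual distance = √(26.6² + (-44.3)²) = 51.6 m.

52 m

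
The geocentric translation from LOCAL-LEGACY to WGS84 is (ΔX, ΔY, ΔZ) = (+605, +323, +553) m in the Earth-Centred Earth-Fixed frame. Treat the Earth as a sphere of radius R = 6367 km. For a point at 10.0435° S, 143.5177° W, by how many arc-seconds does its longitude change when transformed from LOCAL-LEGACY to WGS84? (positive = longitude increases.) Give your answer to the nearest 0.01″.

sin φ = -0.174396, cos φ = 0.984676, sin λ = -0.594574, cos λ = -0.804041.
East component: ΔE = −sin λ·ΔX + cos λ·ΔY = −(-0.594574)(605) + (-0.804041)(323) = 100.01 m.
1° of latitude spans πR/180 = 111125 m; at latitude φ, 1° of longitude spans that × cos φ = 109422.2 m, so Δλ = 100.01 / 109422.2 × 3600 = 3.290″.

Δλ = 3.29″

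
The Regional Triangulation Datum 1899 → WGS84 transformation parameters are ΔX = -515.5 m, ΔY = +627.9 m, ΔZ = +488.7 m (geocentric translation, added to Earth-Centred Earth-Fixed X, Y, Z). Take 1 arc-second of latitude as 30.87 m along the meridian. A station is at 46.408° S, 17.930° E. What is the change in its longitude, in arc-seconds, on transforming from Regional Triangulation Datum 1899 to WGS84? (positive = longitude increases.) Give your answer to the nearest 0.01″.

sin φ = -0.724268, cos φ = 0.689518, sin λ = 0.307855, cos λ = 0.951433.
East component: ΔE = −sin λ·ΔX + cos λ·ΔY = −(0.307855)(-515.5) + (0.951433)(627.9) = 756.10 m.
1° of latitude spans 3600 × 30.87 = 111132 m; at latitude φ, 1° of longitude spans that × cos φ = 76627.6 m, so Δλ = 756.10 / 76627.6 × 3600 = 35.522″.

Δλ = 35.52″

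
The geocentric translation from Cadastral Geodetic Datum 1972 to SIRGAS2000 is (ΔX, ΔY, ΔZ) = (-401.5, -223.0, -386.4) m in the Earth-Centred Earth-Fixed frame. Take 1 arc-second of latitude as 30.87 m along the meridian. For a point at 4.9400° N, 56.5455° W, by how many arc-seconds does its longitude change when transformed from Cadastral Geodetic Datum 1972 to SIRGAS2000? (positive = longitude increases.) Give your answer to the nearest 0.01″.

Δλ = -14.89″

sin φ = 0.086112, cos φ = 0.996285, sin λ = -0.834324, cos λ = 0.551275.
East component: ΔE = −sin λ·ΔX + cos λ·ΔY = −(-0.834324)(-401.5) + (0.551275)(-223.0) = -457.92 m.
1° of latitude spans 3600 × 30.87 = 111132 m; at latitude φ, 1° of longitude spans that × cos φ = 110719.2 m, so Δλ = -457.92 / 110719.2 × 3600 = -14.889″.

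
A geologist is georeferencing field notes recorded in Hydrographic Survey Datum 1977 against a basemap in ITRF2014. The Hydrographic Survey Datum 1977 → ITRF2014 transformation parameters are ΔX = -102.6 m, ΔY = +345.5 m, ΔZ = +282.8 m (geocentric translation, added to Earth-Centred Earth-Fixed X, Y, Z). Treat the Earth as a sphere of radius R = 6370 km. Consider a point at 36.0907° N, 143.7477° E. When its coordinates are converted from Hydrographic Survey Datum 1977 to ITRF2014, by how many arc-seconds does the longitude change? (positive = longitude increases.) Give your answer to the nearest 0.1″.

sin φ = 0.589065, cos φ = 0.808086, sin λ = 0.591342, cos λ = -0.806421.
East component: ΔE = −sin λ·ΔX + cos λ·ΔY = −(0.591342)(-102.6) + (-0.806421)(345.5) = -217.95 m.
1° of latitude spans πR/180 = 111177 m; at latitude φ, 1° of longitude spans that × cos φ = 89840.9 m, so Δλ = -217.95 / 89840.9 × 3600 = -8.733″.

Δλ = -8.7″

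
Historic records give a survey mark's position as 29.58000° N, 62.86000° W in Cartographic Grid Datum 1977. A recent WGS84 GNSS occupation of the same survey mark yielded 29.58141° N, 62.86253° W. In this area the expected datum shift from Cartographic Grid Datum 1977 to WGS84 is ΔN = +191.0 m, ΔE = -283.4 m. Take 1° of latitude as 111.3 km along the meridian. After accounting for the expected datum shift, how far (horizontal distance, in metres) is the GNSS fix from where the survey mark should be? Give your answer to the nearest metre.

Observed coordinate differences: Δφ = +0.00141°, Δλ = -0.00253°.
Converting to metres (1° lat = 111300 m, cos φ = 0.869667): observed ΔN = 156.9 m, observed ΔE = -244.9 m.
Subtracting the expected shift leaves a residual of 156.9 − (191.0) = -34.1 m north and -244.9 − (-283.4) = 38.5 m east.
Residual distance = √((-34.1)² + 38.5²) = 51.4 m.

51 m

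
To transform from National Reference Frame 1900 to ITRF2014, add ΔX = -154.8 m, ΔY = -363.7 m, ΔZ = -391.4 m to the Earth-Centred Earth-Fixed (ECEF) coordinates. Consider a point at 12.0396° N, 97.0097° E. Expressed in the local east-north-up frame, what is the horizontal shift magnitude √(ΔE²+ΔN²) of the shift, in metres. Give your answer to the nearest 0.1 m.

369.1 m

At φ = 12.0396°, λ = 97.0097°: sin φ = 0.208588, cos φ = 0.978004, sin λ = 0.992526, cos λ = -0.122037.
ΔE = −sin λ·ΔX + cos λ·ΔY = −(0.992526)·(-154.8) + (-0.122037)·(-363.7) = 198.03 m.
ΔN = −sin φ cos λ·ΔX − sin φ sin λ·ΔY + cos φ·ΔZ = −(0.208588)(-0.122037)(-154.8) − (0.208588)(0.992526)(-363.7) + (0.978004)(-391.4) = -311.43 m.
Horizontal magnitude = √(ΔE² + ΔN²) = √(198.03² + (-311.43)²) = 369.06 m.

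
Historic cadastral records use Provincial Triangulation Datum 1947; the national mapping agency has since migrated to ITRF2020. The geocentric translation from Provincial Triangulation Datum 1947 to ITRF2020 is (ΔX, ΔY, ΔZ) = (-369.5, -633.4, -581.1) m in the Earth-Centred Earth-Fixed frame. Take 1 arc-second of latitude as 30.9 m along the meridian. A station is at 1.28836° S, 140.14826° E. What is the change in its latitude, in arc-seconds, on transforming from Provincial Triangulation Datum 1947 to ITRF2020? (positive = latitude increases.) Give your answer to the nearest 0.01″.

Δφ = -18.89″

sin φ = -0.022484, cos φ = 0.999747, sin λ = 0.640803, cos λ = -0.767705.
North component: ΔN = −sin φ cos λ·ΔX − sin φ sin λ·ΔY + cos φ·ΔZ = −(-0.022484)(-0.767705)(-369.5) − (-0.022484)(0.640803)(-633.4) + (0.999747)(-581.1) = -583.70 m.
1° of latitude spans 3600 × 30.90 = 111240 m, so Δφ = -583.70 / 111240 × 3600 = -18.890″.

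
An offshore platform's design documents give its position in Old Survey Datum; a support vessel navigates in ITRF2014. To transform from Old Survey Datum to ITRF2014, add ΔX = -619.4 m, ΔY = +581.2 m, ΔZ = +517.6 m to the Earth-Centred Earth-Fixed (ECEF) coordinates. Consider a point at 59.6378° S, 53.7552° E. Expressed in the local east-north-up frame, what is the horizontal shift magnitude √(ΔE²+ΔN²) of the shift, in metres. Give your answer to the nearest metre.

At φ = -59.6378°, λ = 53.7552°: sin φ = -0.862847, cos φ = 0.505465, sin λ = 0.806498, cos λ = 0.591236.
ΔE = −sin λ·ΔX + cos λ·ΔY = −(0.806498)·(-619.4) + (0.591236)·(581.2) = 843.17 m.
ΔN = −sin φ cos λ·ΔX − sin φ sin λ·ΔY + cos φ·ΔZ = −(-0.862847)(0.591236)(-619.4) − (-0.862847)(0.806498)(581.2) + (0.505465)(517.6) = 350.09 m.
Horizontal magnitude = √(ΔE² + ΔN²) = √(843.17² + 350.09²) = 912.96 m.

913 m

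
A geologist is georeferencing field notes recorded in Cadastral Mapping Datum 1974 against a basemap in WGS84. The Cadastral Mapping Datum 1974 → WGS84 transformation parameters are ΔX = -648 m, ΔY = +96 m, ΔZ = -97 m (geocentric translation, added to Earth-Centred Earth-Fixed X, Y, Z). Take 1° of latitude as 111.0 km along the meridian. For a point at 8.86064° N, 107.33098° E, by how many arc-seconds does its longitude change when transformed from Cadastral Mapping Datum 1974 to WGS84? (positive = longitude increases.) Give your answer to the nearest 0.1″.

sin φ = 0.154032, cos φ = 0.988066, sin λ = 0.954600, cos λ = -0.297891.
East component: ΔE = −sin λ·ΔX + cos λ·ΔY = −(0.954600)(-648) + (-0.297891)(96) = 589.98 m.
1° of latitude spans 111000 m; at latitude φ, 1° of longitude spans that × cos φ = 109675.3 m, so Δλ = 589.98 / 109675.3 × 3600 = 19.366″.

Δλ = 19.4″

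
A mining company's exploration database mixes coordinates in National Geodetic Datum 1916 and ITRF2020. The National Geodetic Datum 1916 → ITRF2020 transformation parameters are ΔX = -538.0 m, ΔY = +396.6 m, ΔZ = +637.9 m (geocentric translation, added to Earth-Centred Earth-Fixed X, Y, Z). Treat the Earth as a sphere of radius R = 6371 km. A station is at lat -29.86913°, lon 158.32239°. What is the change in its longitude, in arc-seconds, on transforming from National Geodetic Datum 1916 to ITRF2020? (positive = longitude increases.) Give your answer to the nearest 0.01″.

sin φ = -0.498021, cos φ = 0.867165, sin λ = 0.369384, cos λ = -0.929277.
East component: ΔE = −sin λ·ΔX + cos λ·ΔY = −(0.369384)(-538.0) + (-0.929277)(396.6) = -169.82 m.
1° of latitude spans πR/180 = 111195 m; at latitude φ, 1° of longitude spans that × cos φ = 96424.4 m, so Δλ = -169.82 / 96424.4 × 3600 = -6.340″.

Δλ = -6.34″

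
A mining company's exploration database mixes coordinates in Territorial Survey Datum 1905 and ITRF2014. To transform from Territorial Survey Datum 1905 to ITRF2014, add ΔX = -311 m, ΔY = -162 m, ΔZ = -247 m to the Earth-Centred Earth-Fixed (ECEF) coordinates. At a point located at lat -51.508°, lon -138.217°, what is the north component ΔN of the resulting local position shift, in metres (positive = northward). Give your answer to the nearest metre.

The local north axis is (−sin φ cos λ, −sin φ sin λ, cos φ), giving ΔN = 181.511 + 84.486 − 153.734 = 112.26 m.

ΔN = 112 m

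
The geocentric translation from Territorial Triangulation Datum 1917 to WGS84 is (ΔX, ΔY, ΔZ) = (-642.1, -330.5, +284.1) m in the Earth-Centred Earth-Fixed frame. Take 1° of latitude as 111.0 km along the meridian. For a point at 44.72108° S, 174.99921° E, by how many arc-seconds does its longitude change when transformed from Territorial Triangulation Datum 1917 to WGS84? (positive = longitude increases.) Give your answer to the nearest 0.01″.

sin φ = -0.703656, cos φ = 0.710541, sin λ = 0.087169, cos λ = -0.996193.
East component: ΔE = −sin λ·ΔX + cos λ·ΔY = −(0.087169)(-642.1) + (-0.996193)(-330.5) = 385.21 m.
1° of latitude spans 111000 m; at latitude φ, 1° of longitude spans that × cos φ = 78870.0 m, so Δλ = 385.21 / 78870.0 × 3600 = 17.583″.

Δλ = 17.58″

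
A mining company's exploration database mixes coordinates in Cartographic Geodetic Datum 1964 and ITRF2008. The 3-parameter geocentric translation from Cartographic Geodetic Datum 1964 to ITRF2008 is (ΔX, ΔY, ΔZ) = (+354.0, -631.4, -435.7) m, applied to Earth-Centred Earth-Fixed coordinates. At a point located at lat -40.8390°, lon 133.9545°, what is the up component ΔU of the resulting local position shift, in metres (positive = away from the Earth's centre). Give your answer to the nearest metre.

The local up (radial) axis is (cos φ cos λ, cos φ sin λ, sin φ), giving ΔU = -185.889 − 343.882 + 284.920 = -244.85 m.

ΔU = -245 m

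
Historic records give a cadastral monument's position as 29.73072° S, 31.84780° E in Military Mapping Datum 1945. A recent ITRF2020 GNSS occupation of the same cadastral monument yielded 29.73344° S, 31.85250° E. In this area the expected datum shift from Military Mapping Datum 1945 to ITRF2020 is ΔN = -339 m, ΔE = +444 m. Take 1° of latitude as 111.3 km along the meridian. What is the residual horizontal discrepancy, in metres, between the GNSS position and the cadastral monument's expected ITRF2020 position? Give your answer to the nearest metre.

38 m

Observed coordinate differences: Δφ = -0.00272°, Δλ = +0.00470°.
Converting to metres (1° lat = 111300 m, cos φ = 0.868366): observed ΔN = -302.7 m, observed ΔE = 454.3 m.
Subtracting the expected shift leaves a residual of -302.7 − (-339) = 36.3 m north and 454.3 − (444) = 10.3 m east.
Residual distance = √(36.3² + 10.3²) = 37.7 m.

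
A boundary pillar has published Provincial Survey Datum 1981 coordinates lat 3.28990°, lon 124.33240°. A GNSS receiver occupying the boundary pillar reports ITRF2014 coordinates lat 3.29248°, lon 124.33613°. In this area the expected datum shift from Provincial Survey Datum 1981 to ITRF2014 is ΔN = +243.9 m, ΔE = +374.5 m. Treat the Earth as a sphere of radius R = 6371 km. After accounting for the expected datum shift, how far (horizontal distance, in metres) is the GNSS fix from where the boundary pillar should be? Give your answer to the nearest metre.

Observed coordinate differences: Δφ = +0.00258°, Δλ = +0.00373°.
Converting to metres (1° lat = 111195 m, cos φ = 0.998352): observed ΔN = 286.9 m, observed ΔE = 414.1 m.
Subtracting the expected shift leaves a residual of 286.9 − (243.9) = 43.0 m north and 414.1 − (374.5) = 39.6 m east.
Residual distance = √(43.0² + 39.6²) = 58.4 m.

58 m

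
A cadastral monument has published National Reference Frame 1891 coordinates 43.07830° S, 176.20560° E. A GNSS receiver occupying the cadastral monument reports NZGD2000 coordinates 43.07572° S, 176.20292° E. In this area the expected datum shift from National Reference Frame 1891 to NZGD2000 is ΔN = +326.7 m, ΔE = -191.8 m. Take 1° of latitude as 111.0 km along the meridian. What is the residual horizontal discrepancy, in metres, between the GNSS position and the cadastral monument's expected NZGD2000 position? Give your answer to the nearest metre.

Observed coordinate differences: Δφ = +0.00258°, Δλ = -0.00268°.
Converting to metres (1° lat = 111000 m, cos φ = 0.730421): observed ΔN = 286.4 m, observed ΔE = -217.3 m.
Subtracting the expected shift leaves a residual of 286.4 − (326.7) = -40.3 m north and -217.3 − (-191.8) = -25.5 m east.
Residual distance = √((-40.3)² + (-25.5)²) = 47.7 m.

48 m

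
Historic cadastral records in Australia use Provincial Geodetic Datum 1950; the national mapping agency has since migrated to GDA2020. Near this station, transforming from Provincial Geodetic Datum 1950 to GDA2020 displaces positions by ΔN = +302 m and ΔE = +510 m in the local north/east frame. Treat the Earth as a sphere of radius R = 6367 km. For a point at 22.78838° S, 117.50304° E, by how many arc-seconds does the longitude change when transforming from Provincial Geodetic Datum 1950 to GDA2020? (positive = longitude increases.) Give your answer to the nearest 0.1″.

Δλ = 17.9″

At latitude -22.78838°, cos φ = 0.921942.
One radian of longitude at latitude φ spans R cos φ, so Δλ = ΔE / (R cos φ) = 510.0 / (6367000 × 0.921942) = 8.6882e-05 rad = 17.921″.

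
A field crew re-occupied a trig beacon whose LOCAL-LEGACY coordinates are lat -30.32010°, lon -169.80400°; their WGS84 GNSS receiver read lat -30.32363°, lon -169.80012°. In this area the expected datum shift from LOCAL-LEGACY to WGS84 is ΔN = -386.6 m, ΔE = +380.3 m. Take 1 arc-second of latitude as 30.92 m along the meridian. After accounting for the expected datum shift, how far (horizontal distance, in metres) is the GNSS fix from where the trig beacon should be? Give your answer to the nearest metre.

10 m

Observed coordinate differences: Δφ = -0.00353°, Δλ = +0.00388°.
Converting to metres (1° lat = 111312 m, cos φ = 0.863219): observed ΔN = -392.9 m, observed ΔE = 372.8 m.
Subtracting the expected shift leaves a residual of -392.9 − (-386.6) = -6.3 m north and 372.8 − (380.3) = -7.5 m east.
Residual distance = √((-6.3)² + (-7.5)²) = 9.8 m.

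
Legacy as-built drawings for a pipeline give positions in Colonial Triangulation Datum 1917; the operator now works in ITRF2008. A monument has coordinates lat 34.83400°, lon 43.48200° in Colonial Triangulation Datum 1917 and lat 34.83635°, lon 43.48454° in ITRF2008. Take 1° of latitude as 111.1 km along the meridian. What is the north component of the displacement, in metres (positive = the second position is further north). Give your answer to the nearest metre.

Δφ = 34.83635° − 34.83400° = +0.00235°; Δλ = 43.48454° − 43.48200° = +0.00254°.
ΔN = Δφ × 111100 = 261.1 m; ΔE = Δλ × 111100 × cos(34.83400°) = +0.00254 × 111100 × 0.820810 = 231.6 m.

ΔN = 261 m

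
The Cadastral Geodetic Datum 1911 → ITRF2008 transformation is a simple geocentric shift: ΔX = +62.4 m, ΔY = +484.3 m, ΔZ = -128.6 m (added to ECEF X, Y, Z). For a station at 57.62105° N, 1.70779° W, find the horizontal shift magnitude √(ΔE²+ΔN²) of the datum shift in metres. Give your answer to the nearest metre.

498 m

At φ = 57.62105°, λ = -1.70779°: sin φ = 0.844525, cos φ = 0.535517, sin λ = -0.029802, cos λ = 0.999556.
ΔE = −sin λ·ΔX + cos λ·ΔY = −(-0.029802)·(62.4) + (0.999556)·(484.3) = 485.94 m.
ΔN = −sin φ cos λ·ΔX − sin φ sin λ·ΔY + cos φ·ΔZ = −(0.844525)(0.999556)(62.4) − (0.844525)(-0.029802)(484.3) + (0.535517)(-128.6) = -109.35 m.
Horizontal magnitude = √(ΔE² + ΔN²) = √(485.94² + (-109.35)²) = 498.10 m.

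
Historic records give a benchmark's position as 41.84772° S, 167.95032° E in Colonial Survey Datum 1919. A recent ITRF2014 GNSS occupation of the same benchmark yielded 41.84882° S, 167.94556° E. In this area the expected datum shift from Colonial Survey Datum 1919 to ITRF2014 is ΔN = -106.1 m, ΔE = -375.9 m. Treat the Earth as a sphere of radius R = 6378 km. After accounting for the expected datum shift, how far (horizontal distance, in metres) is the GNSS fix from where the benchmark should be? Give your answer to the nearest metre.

25 m

Observed coordinate differences: Δφ = -0.00110°, Δλ = -0.00476°.
Converting to metres (1° lat = 111317 m, cos φ = 0.744921): observed ΔN = -122.4 m, observed ΔE = -394.7 m.
Subtracting the expected shift leaves a residual of -122.4 − (-106.1) = -16.3 m north and -394.7 − (-375.9) = -18.8 m east.
Residual distance = √((-16.3)² + (-18.8)²) = 24.9 m.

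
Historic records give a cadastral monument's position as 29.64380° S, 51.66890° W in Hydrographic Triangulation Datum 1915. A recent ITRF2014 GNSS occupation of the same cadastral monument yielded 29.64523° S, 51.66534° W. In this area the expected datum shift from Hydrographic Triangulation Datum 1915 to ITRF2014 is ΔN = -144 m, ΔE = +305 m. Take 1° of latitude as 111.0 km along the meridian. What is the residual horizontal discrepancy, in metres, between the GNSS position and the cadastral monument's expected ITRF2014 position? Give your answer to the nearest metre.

Observed coordinate differences: Δφ = -0.00143°, Δλ = +0.00356°.
Converting to metres (1° lat = 111000 m, cos φ = 0.869117): observed ΔN = -158.7 m, observed ΔE = 343.4 m.
Subtracting the expected shift leaves a residual of -158.7 − (-144) = -14.7 m north and 343.4 − (305) = 38.4 m east.
Residual distance = √((-14.7)² + 38.4²) = 41.2 m.

41 m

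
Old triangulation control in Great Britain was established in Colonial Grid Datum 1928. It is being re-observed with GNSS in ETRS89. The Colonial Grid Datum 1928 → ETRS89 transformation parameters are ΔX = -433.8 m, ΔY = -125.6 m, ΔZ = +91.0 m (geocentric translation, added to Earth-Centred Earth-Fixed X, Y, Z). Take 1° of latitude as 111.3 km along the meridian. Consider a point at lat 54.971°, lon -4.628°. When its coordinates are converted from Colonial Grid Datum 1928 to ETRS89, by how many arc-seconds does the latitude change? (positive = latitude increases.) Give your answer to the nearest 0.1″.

sin φ = 0.818862, cos φ = 0.573991, sin λ = -0.080686, cos λ = 0.996740.
North component: ΔN = −sin φ cos λ·ΔX − sin φ sin λ·ΔY + cos φ·ΔZ = −(0.818862)(0.996740)(-433.8) − (0.818862)(-0.080686)(-125.6) + (0.573991)(91.0) = 398.00 m.
1° of latitude spans 111300 m, so Δφ = 398.00 / 111300 × 3600 = 12.873″.

Δφ = 12.9″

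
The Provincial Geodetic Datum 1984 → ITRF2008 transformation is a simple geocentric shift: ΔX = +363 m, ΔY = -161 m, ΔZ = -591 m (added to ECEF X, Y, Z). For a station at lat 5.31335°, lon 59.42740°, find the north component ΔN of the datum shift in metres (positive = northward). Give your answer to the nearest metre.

At φ = 5.31335°, λ = 59.42740°: sin φ = 0.092603, cos φ = 0.995703, sin λ = 0.860985, cos λ = 0.508630.
ΔN = −sin φ cos λ·ΔX − sin φ sin λ·ΔY + cos φ·ΔZ = −(0.092603)(0.508630)(363) − (0.092603)(0.860985)(-161) + (0.995703)(-591) = -592.72 m.

ΔN = -593 m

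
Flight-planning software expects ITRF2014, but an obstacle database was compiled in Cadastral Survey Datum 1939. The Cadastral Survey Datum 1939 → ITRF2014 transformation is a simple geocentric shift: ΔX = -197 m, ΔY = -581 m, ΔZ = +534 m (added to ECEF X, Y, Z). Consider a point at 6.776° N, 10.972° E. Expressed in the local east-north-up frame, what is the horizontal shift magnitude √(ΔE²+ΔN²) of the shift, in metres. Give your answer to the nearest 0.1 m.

The local east axis at (φ, λ) is (−sin λ, cos λ, 0), so ΔE = −sin(10.972°)·(-197) + cos(10.972°)·(-581) = -532.88 m.
The local north axis is (−sin φ cos λ, −sin φ sin λ, cos φ), giving ΔN = 22.819 + 13.047 + 530.270 = 566.14 m.
Horizontal magnitude = √(ΔE² + ΔN²) = √((-532.88)² + 566.14²) = 777.48 m.

777.5 m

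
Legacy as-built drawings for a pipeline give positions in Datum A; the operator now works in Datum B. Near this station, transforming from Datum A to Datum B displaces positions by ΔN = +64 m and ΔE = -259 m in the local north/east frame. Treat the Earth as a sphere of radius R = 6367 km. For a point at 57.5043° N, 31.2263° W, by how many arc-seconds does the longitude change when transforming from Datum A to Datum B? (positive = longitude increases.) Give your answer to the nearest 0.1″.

At latitude 57.5043°, cos φ = 0.537236.
One radian of longitude at latitude φ spans R cos φ, so Δλ = ΔE / (R cos φ) = -259.0 / (6367000 × 0.537236) = -7.5718e-05 rad = -15.618″.

Δλ = -15.6″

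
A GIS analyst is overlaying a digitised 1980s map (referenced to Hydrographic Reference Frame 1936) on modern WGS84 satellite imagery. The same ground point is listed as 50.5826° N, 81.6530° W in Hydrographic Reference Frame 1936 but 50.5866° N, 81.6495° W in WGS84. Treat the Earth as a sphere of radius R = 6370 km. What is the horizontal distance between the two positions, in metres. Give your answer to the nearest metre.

509 m

Δφ = 50.5866° − 50.5826° = +0.0040°; Δλ = -81.6495° − -81.6530° = +0.0035°.
1° along a meridian = πR/180 = 111177 m.
ΔN = Δφ × 111177 = 444.7 m; ΔE = Δλ × 111177 × cos(50.5826°) = +0.0035 × 111177 × 0.634965 = 247.1 m.
Distance = √(ΔE² + ΔN²) = √(247.1² + 444.7²) = 508.7 m.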